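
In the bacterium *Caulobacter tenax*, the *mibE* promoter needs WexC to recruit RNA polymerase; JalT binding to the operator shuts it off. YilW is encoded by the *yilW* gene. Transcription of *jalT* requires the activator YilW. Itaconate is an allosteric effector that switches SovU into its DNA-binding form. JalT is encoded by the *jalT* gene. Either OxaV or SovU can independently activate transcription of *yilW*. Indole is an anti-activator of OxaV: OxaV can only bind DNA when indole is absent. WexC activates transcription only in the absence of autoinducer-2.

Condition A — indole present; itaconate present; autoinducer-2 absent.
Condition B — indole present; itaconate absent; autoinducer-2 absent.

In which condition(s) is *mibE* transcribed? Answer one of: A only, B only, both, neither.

Condition A:
Indole is present, so OxaV is inactive.
Itaconate is present, so SovU is active.
Activator SovU is present, so *yilW* is transcribed.
So YilW is produced and active.
No repressor is bound and YilW is active, so *jalT* is transcribed.
So JalT is produced and active.
Autoinducer-2 is absent, so WexC is active.
With repressor JalT bound, *mibE* is not transcribed.
→ *mibE* is OFF in A.
Condition B:
Indole is present, so OxaV is inactive.
Itaconate is absent, so SovU is inactive.
No activator is available at the *yilW* promoter, so *yilW* is not transcribed.
So YilW is not produced.
Required activator YilW is absent, so *jalT* is not transcribed.
So JalT is not produced.
Autoinducer-2 is absent, so WexC is active.
No repressor is bound and WexC is active, so *mibE* is transcribed.
→ *mibE* is ON in B.

B only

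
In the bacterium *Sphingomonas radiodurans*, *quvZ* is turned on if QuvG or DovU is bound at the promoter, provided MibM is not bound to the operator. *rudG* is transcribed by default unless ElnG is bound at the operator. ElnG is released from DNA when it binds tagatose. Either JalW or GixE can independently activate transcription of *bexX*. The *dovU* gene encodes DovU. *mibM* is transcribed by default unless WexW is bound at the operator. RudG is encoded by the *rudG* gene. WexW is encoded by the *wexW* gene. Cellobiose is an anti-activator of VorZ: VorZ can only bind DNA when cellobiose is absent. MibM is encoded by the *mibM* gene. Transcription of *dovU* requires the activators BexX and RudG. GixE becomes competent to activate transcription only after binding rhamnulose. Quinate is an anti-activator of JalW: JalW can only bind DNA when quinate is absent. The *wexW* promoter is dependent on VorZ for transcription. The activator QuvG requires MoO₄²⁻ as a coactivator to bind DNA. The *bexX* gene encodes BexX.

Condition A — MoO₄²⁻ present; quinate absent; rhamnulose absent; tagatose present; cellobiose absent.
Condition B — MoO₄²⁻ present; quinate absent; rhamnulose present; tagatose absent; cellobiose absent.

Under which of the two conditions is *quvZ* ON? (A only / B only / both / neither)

both

Condition A:
MoO₄²⁻ is present, so QuvG is active.
Quinate is absent, so JalW is active.
Rhamnulose is absent, so GixE is inactive.
Activator JalW is present, so *bexX* is transcribed.
So BexX is produced and active.
Tagatose is present, so ElnG is inactive.
With no repressor bound, *rudG* is transcribed.
So RudG is produced and active.
No repressor is bound and BexX and RudG are active, so *dovU* is transcribed.
So DovU is produced and active.
Cellobiose is absent, so VorZ is active.
No repressor is bound and VorZ is active, so *wexW* is transcribed.
So WexW is produced and active.
With repressor WexW bound, *mibM* is not transcribed.
So MibM is not produced.
Activator QuvG is present, so *quvZ* is transcribed.
→ *quvZ* is ON in A.
Condition B:
MoO₄²⁻ is present, so QuvG is active.
Quinate is absent, so JalW is active.
Rhamnulose is present, so GixE is active.
Activator JalW is present, so *bexX* is transcribed.
So BexX is produced and active.
Tagatose is absent, so ElnG is active.
With repressor ElnG bound, *rudG* is not transcribed.
So RudG is not produced.
Required activator RudG is absent, so *dovU* is not transcribed.
So DovU is not produced.
Cellobiose is absent, so VorZ is active.
No repressor is bound and VorZ is active, so *wexW* is transcribed.
So WexW is produced and active.
With repressor WexW bound, *mibM* is not transcribed.
So MibM is not produced.
Activator QuvG is present, so *quvZ* is transcribed.
→ *quvZ* is ON in B.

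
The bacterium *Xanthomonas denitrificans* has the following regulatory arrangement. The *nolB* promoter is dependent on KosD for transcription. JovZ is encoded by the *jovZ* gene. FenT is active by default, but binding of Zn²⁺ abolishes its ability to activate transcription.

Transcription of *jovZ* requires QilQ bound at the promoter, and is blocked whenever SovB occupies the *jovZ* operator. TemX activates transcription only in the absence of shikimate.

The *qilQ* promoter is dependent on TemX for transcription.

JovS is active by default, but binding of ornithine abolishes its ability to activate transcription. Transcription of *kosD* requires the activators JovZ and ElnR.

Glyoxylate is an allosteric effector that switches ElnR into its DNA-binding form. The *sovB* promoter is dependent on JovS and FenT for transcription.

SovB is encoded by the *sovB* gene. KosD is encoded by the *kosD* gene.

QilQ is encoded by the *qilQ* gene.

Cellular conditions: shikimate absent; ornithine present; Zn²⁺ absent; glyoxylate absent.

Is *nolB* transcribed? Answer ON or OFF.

OFF

Shikimate is absent, so TemX is active.
No repressor is bound and TemX is active, so *qilQ* is transcribed.
So QilQ is produced and active.
Ornithine is present, so JovS is inactive.
Zn²⁺ is absent, so FenT is active.
Required activator JovS is absent, so *sovB* is not transcribed.
So SovB is not produced.
No repressor is bound and QilQ is active, so *jovZ* is transcribed.
So JovZ is produced and active.
Glyoxylate is absent, so ElnR is inactive.
Required activator ElnR is absent, so *kosD* is not transcribed.
So KosD is not produced.
Required activator KosD is absent, so *nolB* is not transcribed.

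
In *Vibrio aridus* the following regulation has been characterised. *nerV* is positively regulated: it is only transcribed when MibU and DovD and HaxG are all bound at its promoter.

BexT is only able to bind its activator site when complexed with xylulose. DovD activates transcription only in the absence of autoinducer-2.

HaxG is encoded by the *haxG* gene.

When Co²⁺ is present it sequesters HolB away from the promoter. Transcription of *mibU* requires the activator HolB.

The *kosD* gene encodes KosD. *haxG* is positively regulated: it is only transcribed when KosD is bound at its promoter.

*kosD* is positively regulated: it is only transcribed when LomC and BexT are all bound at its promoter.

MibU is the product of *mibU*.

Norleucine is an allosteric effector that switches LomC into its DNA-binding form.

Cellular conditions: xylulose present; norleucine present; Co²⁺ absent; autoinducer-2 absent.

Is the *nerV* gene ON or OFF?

ON

Co²⁺ is absent, so HolB is active.
No repressor is bound and HolB is active, so *mibU* is transcribed.
So MibU is produced and active.
Autoinducer-2 is absent, so DovD is active.
Norleucine is present, so LomC is active.
Xylulose is present, so BexT is active.
No repressor is bound and LomC and BexT are active, so *kosD* is transcribed.
So KosD is produced and active.
No repressor is bound and KosD is active, so *haxG* is transcribed.
So HaxG is produced and active.
No repressor is bound and MibU and DovD and HaxG are active, so *nerV* is transcribed.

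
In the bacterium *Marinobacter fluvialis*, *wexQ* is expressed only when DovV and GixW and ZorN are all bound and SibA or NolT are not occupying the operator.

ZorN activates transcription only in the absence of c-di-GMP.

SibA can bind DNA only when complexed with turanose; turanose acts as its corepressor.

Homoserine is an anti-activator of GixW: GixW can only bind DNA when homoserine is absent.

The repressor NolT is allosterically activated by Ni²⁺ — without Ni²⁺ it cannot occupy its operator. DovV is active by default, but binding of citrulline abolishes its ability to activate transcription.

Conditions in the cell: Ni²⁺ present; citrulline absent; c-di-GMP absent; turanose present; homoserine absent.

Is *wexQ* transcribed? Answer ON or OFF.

OFF

Citrulline is absent, so DovV is active.
Turanose is present, so SibA is active.
Homoserine is absent, so GixW is active.
c-di-GMP is absent, so ZorN is active.
Ni²⁺ is present, so NolT is active.
With repressor SibA bound, *wexQ* is not transcribed.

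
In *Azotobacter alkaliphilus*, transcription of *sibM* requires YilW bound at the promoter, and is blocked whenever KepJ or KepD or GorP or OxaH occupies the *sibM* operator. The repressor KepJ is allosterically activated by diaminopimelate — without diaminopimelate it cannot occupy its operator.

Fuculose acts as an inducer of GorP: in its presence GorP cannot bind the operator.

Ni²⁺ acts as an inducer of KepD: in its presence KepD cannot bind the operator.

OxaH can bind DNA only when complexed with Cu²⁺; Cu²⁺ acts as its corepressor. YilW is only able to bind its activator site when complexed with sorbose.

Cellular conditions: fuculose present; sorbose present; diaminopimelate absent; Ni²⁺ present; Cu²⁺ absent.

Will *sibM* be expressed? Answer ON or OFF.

Sorbose is present, so YilW is active.
Diaminopimelate is absent, so KepJ is inactive.
Ni²⁺ is present, so KepD is inactive.
Fuculose is present, so GorP is inactive.
Cu²⁺ is absent, so OxaH is inactive.
No repressor is bound and YilW is active, so *sibM* is transcribed.

ON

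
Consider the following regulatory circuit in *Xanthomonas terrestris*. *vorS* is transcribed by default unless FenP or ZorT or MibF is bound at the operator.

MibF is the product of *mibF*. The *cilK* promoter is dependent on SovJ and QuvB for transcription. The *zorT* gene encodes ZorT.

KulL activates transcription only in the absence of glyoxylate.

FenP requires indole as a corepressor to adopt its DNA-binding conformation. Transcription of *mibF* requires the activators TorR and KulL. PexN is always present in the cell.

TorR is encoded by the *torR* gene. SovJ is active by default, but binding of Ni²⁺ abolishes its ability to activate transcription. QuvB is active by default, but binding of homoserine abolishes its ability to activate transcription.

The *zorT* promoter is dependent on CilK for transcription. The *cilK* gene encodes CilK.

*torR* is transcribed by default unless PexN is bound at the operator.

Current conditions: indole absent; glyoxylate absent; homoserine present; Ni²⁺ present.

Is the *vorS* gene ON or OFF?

Indole is absent, so FenP is inactive.
Ni²⁺ is present, so SovJ is inactive.
Homoserine is present, so QuvB is inactive.
Required activator SovJ is absent, so *cilK* is not transcribed.
So CilK is not produced.
Required activator CilK is absent, so *zorT* is not transcribed.
So ZorT is not produced.
PexN is produced constitutively and is active.
With repressor PexN bound, *torR* is not transcribed.
So TorR is not produced.
Glyoxylate is absent, so KulL is active.
Required activator TorR is absent, so *mibF* is not transcribed.
So MibF is not produced.
With no repressor bound, *vorS* is transcribed.

ON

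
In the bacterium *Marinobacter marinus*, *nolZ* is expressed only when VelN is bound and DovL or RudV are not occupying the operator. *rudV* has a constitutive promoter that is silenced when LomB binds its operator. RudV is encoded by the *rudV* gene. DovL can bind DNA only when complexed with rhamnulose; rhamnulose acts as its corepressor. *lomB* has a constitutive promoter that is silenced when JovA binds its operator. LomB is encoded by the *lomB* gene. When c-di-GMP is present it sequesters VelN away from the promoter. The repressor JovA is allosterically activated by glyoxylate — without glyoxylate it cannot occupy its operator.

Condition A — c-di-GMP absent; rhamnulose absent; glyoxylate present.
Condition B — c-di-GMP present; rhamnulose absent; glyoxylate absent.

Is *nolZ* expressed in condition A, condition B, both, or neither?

Condition A:
c-di-GMP is absent, so VelN is active.
Rhamnulose is absent, so DovL is inactive.
Glyoxylate is present, so JovA is active.
With repressor JovA bound, *lomB* is not transcribed.
So LomB is not produced.
With no repressor bound, *rudV* is transcribed.
So RudV is produced and active.
With repressor RudV bound, *nolZ* is not transcribed.
→ *nolZ* is OFF in A.
Condition B:
c-di-GMP is present, so VelN is inactive.
Rhamnulose is absent, so DovL is inactive.
Glyoxylate is absent, so JovA is inactive.
With no repressor bound, *lomB* is transcribed.
So LomB is produced and active.
With repressor LomB bound, *rudV* is not transcribed.
So RudV is not produced.
Required activator VelN is absent, so *nolZ* is not transcribed.
→ *nolZ* is OFF in B.

neither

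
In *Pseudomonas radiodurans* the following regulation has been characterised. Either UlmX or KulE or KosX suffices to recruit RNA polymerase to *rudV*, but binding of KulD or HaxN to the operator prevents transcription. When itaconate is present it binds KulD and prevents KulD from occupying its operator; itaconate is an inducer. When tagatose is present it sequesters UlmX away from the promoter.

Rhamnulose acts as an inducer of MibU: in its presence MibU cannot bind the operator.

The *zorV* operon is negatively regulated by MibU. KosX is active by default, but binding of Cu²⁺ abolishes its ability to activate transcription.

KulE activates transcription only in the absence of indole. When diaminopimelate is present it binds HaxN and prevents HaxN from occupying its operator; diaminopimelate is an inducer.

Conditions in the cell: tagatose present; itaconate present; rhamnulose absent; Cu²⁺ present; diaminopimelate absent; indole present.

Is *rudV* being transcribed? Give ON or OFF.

OFF

Itaconate is present, so KulD is inactive.
Tagatose is present, so UlmX is inactive.
Diaminopimelate is absent, so HaxN is active.
Indole is present, so KulE is inactive.
Cu²⁺ is present, so KosX is inactive.
With repressor HaxN bound, *rudV* is not transcribed.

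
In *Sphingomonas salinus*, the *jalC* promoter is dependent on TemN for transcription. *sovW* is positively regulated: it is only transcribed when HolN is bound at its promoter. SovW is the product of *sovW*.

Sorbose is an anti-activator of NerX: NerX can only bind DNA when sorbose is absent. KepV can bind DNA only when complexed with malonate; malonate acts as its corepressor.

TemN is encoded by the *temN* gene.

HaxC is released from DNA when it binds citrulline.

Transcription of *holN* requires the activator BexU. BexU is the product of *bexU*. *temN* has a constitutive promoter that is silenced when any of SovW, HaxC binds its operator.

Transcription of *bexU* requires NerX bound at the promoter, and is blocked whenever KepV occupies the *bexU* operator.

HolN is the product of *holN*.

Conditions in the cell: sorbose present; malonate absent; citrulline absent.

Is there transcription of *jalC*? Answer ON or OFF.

OFF

Malonate is absent, so KepV is inactive.
Sorbose is present, so NerX is inactive.
Required activator NerX is absent, so *bexU* is not transcribed.
So BexU is not produced.
Required activator BexU is absent, so *holN* is not transcribed.
So HolN is not produced.
Required activator HolN is absent, so *sovW* is not transcribed.
So SovW is not produced.
Citrulline is absent, so HaxC is active.
With repressor HaxC bound, *temN* is not transcribed.
So TemN is not produced.
Required activator TemN is absent, so *jalC* is not transcribed.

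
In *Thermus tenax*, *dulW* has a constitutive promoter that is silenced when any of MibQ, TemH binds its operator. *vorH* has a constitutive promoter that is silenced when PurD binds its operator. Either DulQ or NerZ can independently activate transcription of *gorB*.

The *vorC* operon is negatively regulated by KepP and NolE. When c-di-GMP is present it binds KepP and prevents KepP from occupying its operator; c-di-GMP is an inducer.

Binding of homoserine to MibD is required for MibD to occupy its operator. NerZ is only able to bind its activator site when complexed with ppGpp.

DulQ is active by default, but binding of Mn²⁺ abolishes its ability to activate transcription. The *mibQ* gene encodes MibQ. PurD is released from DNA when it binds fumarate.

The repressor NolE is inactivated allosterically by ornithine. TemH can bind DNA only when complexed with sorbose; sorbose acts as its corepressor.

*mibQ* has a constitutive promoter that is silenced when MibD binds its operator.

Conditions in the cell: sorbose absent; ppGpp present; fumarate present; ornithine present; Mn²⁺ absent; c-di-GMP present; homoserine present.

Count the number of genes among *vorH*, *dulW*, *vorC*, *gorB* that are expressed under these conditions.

4

Fumarate is present, so PurD is inactive.
With no repressor bound, *vorH* is transcribed.
→ *vorH* is ON.
Homoserine is present, so MibD is active.
With repressor MibD bound, *mibQ* is not transcribed.
So MibQ is not produced.
Sorbose is absent, so TemH is inactive.
With no repressor bound, *dulW* is transcribed.
→ *dulW* is ON.
c-di-GMP is present, so KepP is inactive.
Ornithine is present, so NolE is inactive.
With no repressor bound, *vorC* is transcribed.
→ *vorC* is ON.
Mn²⁺ is absent, so DulQ is active.
ppGpp is present, so NerZ is active.
Activator DulQ is present, so *gorB* is transcribed.
→ *gorB* is ON.
4 of the 4 genes are transcribed.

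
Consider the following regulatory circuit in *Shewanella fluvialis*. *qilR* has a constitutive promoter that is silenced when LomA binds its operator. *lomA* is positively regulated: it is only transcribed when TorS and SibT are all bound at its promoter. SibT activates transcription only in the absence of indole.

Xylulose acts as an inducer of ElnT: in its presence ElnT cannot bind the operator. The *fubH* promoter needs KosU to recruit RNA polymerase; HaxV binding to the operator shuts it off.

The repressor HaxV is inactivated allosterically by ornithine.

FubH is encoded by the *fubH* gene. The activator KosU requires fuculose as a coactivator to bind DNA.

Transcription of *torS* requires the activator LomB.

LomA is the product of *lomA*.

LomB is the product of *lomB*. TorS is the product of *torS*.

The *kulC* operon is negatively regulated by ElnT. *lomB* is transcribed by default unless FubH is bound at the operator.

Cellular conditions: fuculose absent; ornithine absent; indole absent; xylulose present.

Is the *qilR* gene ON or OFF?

Fuculose is absent, so KosU is inactive.
Ornithine is absent, so HaxV is active.
With repressor HaxV bound, *fubH* is not transcribed.
So FubH is not produced.
With no repressor bound, *lomB* is transcribed.
So LomB is produced and active.
No repressor is bound and LomB is active, so *torS* is transcribed.
So TorS is produced and active.
Indole is absent, so SibT is active.
No repressor is bound and TorS and SibT are active, so *lomA* is transcribed.
So LomA is produced and active.
With repressor LomA bound, *qilR* is not transcribed.

OFF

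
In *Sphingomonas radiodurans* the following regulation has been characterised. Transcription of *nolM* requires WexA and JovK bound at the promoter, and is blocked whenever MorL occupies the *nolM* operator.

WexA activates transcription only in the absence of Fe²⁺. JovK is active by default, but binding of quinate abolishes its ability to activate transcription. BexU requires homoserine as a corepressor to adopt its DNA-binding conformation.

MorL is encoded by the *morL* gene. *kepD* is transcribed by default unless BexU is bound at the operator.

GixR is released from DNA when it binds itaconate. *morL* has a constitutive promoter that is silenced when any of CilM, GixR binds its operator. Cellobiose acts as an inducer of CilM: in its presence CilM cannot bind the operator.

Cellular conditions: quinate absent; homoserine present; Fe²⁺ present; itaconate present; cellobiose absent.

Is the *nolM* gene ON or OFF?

OFF

Fe²⁺ is present, so WexA is inactive.
Quinate is absent, so JovK is active.
Cellobiose is absent, so CilM is active.
Itaconate is present, so GixR is inactive.
With repressor CilM bound, *morL* is not transcribed.
So MorL is not produced.
Required activator WexA is absent, so *nolM* is not transcribed.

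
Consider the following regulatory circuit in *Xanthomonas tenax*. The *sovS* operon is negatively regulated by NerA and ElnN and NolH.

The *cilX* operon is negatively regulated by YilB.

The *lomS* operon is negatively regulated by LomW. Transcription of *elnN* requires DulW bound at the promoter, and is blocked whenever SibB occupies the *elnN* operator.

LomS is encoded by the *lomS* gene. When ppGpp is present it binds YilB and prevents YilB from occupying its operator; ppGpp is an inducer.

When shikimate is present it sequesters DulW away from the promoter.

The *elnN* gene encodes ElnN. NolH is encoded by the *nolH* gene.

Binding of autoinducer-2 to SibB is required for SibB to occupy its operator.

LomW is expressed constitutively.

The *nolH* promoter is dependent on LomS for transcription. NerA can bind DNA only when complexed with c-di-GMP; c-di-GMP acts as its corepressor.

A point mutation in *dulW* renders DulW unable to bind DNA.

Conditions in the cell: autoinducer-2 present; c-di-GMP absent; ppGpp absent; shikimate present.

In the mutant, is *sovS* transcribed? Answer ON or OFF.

ON

c-di-GMP is absent, so NerA is inactive.
DulW is non-functional in this strain, so it has no effect.
Autoinducer-2 is present, so SibB is active.
With repressor SibB bound, *elnN* is not transcribed.
So ElnN is not produced.
LomW is produced constitutively and is active.
With repressor LomW bound, *lomS* is not transcribed.
So LomS is not produced.
Required activator LomS is absent, so *nolH* is not transcribed.
So NolH is not produced.
With no repressor bound, *sovS* is transcribed.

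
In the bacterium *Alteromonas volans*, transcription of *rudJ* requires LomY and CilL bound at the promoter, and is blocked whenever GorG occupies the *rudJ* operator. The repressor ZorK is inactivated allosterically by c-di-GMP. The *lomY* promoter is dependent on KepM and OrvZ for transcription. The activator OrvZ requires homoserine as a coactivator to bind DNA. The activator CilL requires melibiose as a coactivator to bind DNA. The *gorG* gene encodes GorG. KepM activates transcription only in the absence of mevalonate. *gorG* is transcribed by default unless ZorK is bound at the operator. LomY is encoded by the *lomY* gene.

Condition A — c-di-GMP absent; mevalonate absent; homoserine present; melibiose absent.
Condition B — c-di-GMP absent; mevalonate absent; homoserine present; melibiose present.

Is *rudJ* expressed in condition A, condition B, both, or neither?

B only

Condition A:
c-di-GMP is absent, so ZorK is active.
With repressor ZorK bound, *gorG* is not transcribed.
So GorG is not produced.
Mevalonate is absent, so KepM is active.
Homoserine is present, so OrvZ is active.
No repressor is bound and KepM and OrvZ are active, so *lomY* is transcribed.
So LomY is produced and active.
Melibiose is absent, so CilL is inactive.
Required activator CilL is absent, so *rudJ* is not transcribed.
→ *rudJ* is OFF in A.
Condition B:
c-di-GMP is absent, so ZorK is active.
With repressor ZorK bound, *gorG* is not transcribed.
So GorG is not produced.
Mevalonate is absent, so KepM is active.
Homoserine is present, so OrvZ is active.
No repressor is bound and KepM and OrvZ are active, so *lomY* is transcribed.
So LomY is produced and active.
Melibiose is present, so CilL is active.
No repressor is bound and LomY and CilL are active, so *rudJ* is transcribed.
→ *rudJ* is ON in B.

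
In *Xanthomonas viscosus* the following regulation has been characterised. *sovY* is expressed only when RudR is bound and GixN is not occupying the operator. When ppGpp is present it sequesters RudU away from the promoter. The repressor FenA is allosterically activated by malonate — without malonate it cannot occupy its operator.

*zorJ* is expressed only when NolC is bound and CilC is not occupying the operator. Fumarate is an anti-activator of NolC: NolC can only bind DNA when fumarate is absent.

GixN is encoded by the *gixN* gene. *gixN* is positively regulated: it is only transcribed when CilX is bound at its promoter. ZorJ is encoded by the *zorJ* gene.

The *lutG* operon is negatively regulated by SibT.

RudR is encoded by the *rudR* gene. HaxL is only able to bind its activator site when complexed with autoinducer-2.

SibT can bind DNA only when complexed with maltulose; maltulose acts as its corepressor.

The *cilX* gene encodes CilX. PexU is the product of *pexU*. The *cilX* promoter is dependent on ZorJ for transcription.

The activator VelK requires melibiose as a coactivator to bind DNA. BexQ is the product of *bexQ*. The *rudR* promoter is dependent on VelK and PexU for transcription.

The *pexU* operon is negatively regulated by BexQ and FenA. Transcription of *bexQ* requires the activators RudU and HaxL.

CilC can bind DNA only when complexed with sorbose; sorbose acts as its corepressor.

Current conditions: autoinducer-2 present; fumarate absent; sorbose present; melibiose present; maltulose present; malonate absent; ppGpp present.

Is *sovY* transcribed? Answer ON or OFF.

ON

Melibiose is present, so VelK is active.
ppGpp is present, so RudU is inactive.
Autoinducer-2 is present, so HaxL is active.
Required activator RudU is absent, so *bexQ* is not transcribed.
So BexQ is not produced.
Malonate is absent, so FenA is inactive.
With no repressor bound, *pexU* is transcribed.
So PexU is produced and active.
No repressor is bound and VelK and PexU are active, so *rudR* is transcribed.
So RudR is produced and active.
Fumarate is absent, so NolC is active.
Sorbose is present, so CilC is active.
With repressor CilC bound, *zorJ* is not transcribed.
So ZorJ is not produced.
Required activator ZorJ is absent, so *cilX* is not transcribed.
So CilX is not produced.
Required activator CilX is absent, so *gixN* is not transcribed.
So GixN is not produced.
No repressor is bound and RudR is active, so *sovY* is transcribed.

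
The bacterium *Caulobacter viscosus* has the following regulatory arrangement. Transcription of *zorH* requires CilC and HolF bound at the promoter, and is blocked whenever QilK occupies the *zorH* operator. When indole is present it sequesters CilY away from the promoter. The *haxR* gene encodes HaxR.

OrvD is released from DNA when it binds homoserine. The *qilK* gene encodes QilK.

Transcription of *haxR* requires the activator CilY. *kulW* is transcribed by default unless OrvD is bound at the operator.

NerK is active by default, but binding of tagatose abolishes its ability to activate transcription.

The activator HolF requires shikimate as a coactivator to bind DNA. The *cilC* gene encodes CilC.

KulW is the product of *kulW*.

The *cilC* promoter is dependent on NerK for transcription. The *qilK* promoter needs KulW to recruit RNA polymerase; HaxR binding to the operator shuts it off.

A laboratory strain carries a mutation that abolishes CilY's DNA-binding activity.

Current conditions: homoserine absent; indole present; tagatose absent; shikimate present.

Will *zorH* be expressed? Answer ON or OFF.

ON

Tagatose is absent, so NerK is active.
No repressor is bound and NerK is active, so *cilC* is transcribed.
So CilC is produced and active.
CilY is non-functional in this strain, so it has no effect.
Required activator CilY is absent, so *haxR* is not transcribed.
So HaxR is not produced.
Homoserine is absent, so OrvD is active.
With repressor OrvD bound, *kulW* is not transcribed.
So KulW is not produced.
Required activator KulW is absent, so *qilK* is not transcribed.
So QilK is not produced.
Shikimate is present, so HolF is active.
No repressor is bound and CilC and HolF are active, so *zorH* is transcribed.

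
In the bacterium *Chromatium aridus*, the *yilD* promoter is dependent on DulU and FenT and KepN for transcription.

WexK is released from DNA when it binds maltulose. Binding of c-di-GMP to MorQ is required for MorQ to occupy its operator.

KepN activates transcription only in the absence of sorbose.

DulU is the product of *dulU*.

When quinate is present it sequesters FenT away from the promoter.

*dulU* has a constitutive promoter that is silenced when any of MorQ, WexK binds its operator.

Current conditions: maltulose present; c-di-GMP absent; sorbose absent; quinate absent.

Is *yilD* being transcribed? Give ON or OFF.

c-di-GMP is absent, so MorQ is inactive.
Maltulose is present, so WexK is inactive.
With no repressor bound, *dulU* is transcribed.
So DulU is produced and active.
Quinate is absent, so FenT is active.
Sorbose is absent, so KepN is active.
No repressor is bound and DulU and FenT and KepN are active, so *yilD* is transcribed.

ON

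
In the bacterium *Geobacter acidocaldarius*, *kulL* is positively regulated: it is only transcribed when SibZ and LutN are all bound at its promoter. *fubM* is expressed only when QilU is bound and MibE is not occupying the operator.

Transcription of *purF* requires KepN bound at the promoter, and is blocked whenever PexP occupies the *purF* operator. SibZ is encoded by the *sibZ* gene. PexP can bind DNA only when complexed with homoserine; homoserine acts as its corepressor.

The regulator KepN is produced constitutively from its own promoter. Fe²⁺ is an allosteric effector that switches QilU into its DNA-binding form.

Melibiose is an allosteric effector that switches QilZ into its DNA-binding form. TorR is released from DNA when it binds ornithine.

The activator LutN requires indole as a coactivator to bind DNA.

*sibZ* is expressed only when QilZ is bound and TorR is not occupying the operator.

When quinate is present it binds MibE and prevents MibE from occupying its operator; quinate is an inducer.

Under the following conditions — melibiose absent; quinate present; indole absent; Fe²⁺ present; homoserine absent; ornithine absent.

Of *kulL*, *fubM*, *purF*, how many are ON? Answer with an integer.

Ornithine is absent, so TorR is active.
Melibiose is absent, so QilZ is inactive.
With repressor TorR bound, *sibZ* is not transcribed.
So SibZ is not produced.
Indole is absent, so LutN is inactive.
Required activator SibZ is absent, so *kulL* is not transcribed.
→ *kulL* is OFF.
Quinate is present, so MibE is inactive.
Fe²⁺ is present, so QilU is active.
No repressor is bound and QilU is active, so *fubM* is transcribed.
→ *fubM* is ON.
KepN is produced constitutively and is active.
Homoserine is absent, so PexP is inactive.
No repressor is bound and KepN is active, so *purF* is transcribed.
→ *purF* is ON.
2 of the 3 genes are transcribed.

2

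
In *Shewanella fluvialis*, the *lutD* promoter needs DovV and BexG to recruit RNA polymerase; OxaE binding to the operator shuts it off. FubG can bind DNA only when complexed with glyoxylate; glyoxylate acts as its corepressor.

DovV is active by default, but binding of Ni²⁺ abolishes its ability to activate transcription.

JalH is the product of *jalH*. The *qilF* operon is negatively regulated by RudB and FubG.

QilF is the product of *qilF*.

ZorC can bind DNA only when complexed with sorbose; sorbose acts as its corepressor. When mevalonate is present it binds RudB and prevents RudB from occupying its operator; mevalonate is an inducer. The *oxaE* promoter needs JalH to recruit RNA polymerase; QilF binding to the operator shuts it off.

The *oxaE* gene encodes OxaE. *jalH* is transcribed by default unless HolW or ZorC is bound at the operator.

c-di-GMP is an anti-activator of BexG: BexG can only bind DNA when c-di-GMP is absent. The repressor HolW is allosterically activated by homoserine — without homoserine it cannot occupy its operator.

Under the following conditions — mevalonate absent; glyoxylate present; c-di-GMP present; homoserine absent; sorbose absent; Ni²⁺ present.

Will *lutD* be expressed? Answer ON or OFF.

Mevalonate is absent, so RudB is active.
Glyoxylate is present, so FubG is active.
With repressor RudB bound, *qilF* is not transcribed.
So QilF is not produced.
Homoserine is absent, so HolW is inactive.
Sorbose is absent, so ZorC is inactive.
With no repressor bound, *jalH* is transcribed.
So JalH is produced and active.
No repressor is bound and JalH is active, so *oxaE* is transcribed.
So OxaE is produced and active.
Ni²⁺ is present, so DovV is inactive.
c-di-GMP is present, so BexG is inactive.
With repressor OxaE bound, *lutD* is not transcribed.

OFF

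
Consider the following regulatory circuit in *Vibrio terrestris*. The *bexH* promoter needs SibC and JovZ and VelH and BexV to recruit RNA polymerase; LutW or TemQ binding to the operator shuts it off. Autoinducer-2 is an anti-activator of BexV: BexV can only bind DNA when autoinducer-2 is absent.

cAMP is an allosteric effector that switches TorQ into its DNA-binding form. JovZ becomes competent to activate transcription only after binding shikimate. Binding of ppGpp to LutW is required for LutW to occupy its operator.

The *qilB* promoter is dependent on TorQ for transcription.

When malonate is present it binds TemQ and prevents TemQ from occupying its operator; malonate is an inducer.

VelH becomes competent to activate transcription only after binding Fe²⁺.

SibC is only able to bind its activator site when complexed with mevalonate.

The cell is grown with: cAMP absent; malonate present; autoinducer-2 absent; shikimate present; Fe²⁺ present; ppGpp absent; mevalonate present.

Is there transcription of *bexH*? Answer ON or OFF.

Mevalonate is present, so SibC is active.
ppGpp is absent, so LutW is inactive.
Shikimate is present, so JovZ is active.
Malonate is present, so TemQ is inactive.
Fe²⁺ is present, so VelH is active.
Autoinducer-2 is absent, so BexV is active.
No repressor is bound and SibC and JovZ and VelH and BexV are active, so *bexH* is transcribed.

ON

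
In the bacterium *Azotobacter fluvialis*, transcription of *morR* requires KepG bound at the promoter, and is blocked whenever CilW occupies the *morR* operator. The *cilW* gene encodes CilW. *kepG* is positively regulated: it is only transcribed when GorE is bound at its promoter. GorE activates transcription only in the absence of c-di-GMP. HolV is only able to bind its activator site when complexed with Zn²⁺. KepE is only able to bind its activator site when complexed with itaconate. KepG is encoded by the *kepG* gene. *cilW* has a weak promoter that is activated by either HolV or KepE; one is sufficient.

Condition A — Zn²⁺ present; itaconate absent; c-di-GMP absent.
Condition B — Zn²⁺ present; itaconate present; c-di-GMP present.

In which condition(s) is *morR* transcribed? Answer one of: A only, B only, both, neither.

neither

Condition A:
Zn²⁺ is present, so HolV is active.
Itaconate is absent, so KepE is inactive.
Activator HolV is present, so *cilW* is transcribed.
So CilW is produced and active.
c-di-GMP is absent, so GorE is active.
No repressor is bound and GorE is active, so *kepG* is transcribed.
So KepG is produced and active.
With repressor CilW bound, *morR* is not transcribed.
→ *morR* is OFF in A.
Condition B:
Zn²⁺ is present, so HolV is active.
Itaconate is present, so KepE is active.
Activator HolV is present, so *cilW* is transcribed.
So CilW is produced and active.
c-di-GMP is present, so GorE is inactive.
Required activator GorE is absent, so *kepG* is not transcribed.
So KepG is not produced.
With repressor CilW bound, *morR* is not transcribed.
→ *morR* is OFF in B.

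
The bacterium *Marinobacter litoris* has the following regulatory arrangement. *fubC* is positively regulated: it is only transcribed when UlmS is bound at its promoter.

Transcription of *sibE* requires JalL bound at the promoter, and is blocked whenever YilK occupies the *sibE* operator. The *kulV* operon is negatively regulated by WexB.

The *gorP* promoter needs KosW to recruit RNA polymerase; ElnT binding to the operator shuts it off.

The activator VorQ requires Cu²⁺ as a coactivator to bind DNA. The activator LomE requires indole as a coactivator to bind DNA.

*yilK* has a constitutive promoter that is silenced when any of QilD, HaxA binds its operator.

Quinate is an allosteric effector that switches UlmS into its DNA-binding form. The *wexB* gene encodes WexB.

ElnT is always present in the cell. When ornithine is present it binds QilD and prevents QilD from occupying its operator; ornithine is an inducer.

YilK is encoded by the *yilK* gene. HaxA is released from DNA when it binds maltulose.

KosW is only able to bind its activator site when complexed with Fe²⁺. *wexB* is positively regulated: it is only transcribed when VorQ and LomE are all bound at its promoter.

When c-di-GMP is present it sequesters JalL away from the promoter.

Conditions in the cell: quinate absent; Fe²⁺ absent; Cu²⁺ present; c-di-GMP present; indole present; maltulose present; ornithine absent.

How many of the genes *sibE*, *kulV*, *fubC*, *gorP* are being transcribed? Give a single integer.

0

Ornithine is absent, so QilD is active.
Maltulose is present, so HaxA is inactive.
With repressor QilD bound, *yilK* is not transcribed.
So YilK is not produced.
c-di-GMP is present, so JalL is inactive.
Required activator JalL is absent, so *sibE* is not transcribed.
→ *sibE* is OFF.
Cu²⁺ is present, so VorQ is active.
Indole is present, so LomE is active.
No repressor is bound and VorQ and LomE are active, so *wexB* is transcribed.
So WexB is produced and active.
With repressor WexB bound, *kulV* is not transcribed.
→ *kulV* is OFF.
Quinate is absent, so UlmS is inactive.
Required activator UlmS is absent, so *fubC* is not transcribed.
→ *fubC* is OFF.
Fe²⁺ is absent, so KosW is inactive.
ElnT is produced constitutively and is active.
With repressor ElnT bound, *gorP* is not transcribed.
→ *gorP* is OFF.
0 of the 4 genes are transcribed.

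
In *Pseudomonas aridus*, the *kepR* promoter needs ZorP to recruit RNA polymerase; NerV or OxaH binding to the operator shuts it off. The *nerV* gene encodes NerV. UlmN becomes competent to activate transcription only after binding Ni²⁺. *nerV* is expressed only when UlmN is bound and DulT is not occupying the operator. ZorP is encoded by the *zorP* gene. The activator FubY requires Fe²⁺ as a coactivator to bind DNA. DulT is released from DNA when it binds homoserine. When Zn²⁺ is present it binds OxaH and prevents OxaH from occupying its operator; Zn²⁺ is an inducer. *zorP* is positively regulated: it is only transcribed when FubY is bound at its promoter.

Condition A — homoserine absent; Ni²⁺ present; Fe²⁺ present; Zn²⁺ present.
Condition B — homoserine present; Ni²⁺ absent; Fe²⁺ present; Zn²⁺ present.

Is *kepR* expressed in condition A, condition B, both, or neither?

Condition A:
Homoserine is absent, so DulT is active.
Ni²⁺ is present, so UlmN is active.
With repressor DulT bound, *nerV* is not transcribed.
So NerV is not produced.
Fe²⁺ is present, so FubY is active.
No repressor is bound and FubY is active, so *zorP* is transcribed.
So ZorP is produced and active.
Zn²⁺ is present, so OxaH is inactive.
No repressor is bound and ZorP is active, so *kepR* is transcribed.
→ *kepR* is ON in A.
Condition B:
Homoserine is present, so DulT is inactive.
Ni²⁺ is absent, so UlmN is inactive.
Required activator UlmN is absent, so *nerV* is not transcribed.
So NerV is not produced.
Fe²⁺ is present, so FubY is active.
No repressor is bound and FubY is active, so *zorP* is transcribed.
So ZorP is produced and active.
Zn²⁺ is present, so OxaH is inactive.
No repressor is bound and ZorP is active, so *kepR* is transcribed.
→ *kepR* is ON in B.

both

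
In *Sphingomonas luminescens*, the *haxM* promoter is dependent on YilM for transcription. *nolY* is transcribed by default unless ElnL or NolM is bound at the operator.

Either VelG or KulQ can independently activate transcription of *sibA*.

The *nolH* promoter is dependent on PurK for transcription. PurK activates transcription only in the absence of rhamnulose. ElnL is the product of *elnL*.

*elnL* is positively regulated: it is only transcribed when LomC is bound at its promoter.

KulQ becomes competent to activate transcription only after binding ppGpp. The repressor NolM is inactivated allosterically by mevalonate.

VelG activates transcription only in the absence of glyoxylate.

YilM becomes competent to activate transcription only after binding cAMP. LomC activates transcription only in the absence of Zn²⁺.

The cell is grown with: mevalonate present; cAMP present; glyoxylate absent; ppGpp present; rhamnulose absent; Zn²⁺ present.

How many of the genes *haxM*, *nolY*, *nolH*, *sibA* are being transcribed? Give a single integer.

cAMP is present, so YilM is active.
No repressor is bound and YilM is active, so *haxM* is transcribed.
→ *haxM* is ON.
Zn²⁺ is present, so LomC is inactive.
Required activator LomC is absent, so *elnL* is not transcribed.
So ElnL is not produced.
Mevalonate is present, so NolM is inactive.
With no repressor bound, *nolY* is transcribed.
→ *nolY* is ON.
Rhamnulose is absent, so PurK is active.
No repressor is bound and PurK is active, so *nolH* is transcribed.
→ *nolH* is ON.
Glyoxylate is absent, so VelG is active.
ppGpp is present, so KulQ is active.
Activator VelG is present, so *sibA* is transcribed.
→ *sibA* is ON.
4 of the 4 genes are transcribed.

4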